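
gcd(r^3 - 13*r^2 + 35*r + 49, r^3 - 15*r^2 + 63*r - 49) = r^2 - 14*r + 49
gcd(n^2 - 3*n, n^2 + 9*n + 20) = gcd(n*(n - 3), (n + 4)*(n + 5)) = 1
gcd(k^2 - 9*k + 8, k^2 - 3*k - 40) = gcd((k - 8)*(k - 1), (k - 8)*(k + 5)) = k - 8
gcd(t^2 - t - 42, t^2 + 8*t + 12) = t + 6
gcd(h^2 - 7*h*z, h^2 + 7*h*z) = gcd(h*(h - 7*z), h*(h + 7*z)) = h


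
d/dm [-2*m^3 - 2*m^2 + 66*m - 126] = -6*m^2 - 4*m + 66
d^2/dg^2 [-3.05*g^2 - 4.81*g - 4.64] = -6.10000000000000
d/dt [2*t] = 2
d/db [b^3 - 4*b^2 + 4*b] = 3*b^2 - 8*b + 4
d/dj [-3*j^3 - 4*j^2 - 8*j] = -9*j^2 - 8*j - 8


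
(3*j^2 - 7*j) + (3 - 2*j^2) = j^2 - 7*j + 3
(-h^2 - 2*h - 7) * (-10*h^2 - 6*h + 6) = 10*h^4 + 26*h^3 + 76*h^2 + 30*h - 42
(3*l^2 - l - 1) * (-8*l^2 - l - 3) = -24*l^4 + 5*l^3 + 4*l + 3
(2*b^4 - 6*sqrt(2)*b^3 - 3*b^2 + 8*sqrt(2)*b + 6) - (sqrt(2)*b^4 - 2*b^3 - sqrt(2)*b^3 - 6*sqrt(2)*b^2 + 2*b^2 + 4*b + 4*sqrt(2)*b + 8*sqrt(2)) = -sqrt(2)*b^4 + 2*b^4 - 5*sqrt(2)*b^3 + 2*b^3 - 5*b^2 + 6*sqrt(2)*b^2 - 4*b + 4*sqrt(2)*b - 8*sqrt(2) + 6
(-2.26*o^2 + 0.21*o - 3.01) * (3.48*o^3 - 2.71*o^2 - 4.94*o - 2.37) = -7.8648*o^5 + 6.8554*o^4 + 0.120500000000002*o^3 + 12.4759*o^2 + 14.3717*o + 7.1337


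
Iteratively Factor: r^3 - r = (r)*(r^2 - 1) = r*(r + 1)*(r - 1)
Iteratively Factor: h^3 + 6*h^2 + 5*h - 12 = (h + 3)*(h^2 + 3*h - 4) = (h + 3)*(h + 4)*(h - 1)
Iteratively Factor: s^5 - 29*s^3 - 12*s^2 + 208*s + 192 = (s - 4)*(s^4 + 4*s^3 - 13*s^2 - 64*s - 48) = (s - 4)^2*(s^3 + 8*s^2 + 19*s + 12) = (s - 4)^2*(s + 3)*(s^2 + 5*s + 4) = (s - 4)^2*(s + 3)*(s + 4)*(s + 1)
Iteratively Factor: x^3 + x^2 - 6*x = (x + 3)*(x^2 - 2*x) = (x - 2)*(x + 3)*(x)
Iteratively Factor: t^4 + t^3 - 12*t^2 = (t)*(t^3 + t^2 - 12*t) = t*(t + 4)*(t^2 - 3*t) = t*(t - 3)*(t + 4)*(t)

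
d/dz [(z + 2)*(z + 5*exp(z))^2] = (z + 5*exp(z))*(z + 2*(z + 2)*(5*exp(z) + 1) + 5*exp(z))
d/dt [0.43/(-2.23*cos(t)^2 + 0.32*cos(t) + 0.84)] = (0.1376 - 1.9178*cos(t))*sin(t)/(-2.23*cos(t)^2 + 0.32*cos(t) + 0.84)^2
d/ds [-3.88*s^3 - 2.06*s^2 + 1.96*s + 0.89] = -11.64*s^2 - 4.12*s + 1.96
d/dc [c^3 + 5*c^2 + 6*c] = 3*c^2 + 10*c + 6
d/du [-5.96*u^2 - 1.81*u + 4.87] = -11.92*u - 1.81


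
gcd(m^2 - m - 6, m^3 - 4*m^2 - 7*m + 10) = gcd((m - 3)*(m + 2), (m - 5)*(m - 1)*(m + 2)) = m + 2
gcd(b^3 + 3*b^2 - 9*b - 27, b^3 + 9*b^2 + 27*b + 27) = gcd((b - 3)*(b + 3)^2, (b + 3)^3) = b^2 + 6*b + 9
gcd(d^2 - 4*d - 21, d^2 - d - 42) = d - 7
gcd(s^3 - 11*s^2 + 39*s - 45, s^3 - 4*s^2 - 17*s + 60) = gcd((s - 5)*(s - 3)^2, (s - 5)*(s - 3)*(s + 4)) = s^2 - 8*s + 15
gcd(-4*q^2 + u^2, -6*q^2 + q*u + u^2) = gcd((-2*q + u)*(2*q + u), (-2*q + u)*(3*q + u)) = 2*q - u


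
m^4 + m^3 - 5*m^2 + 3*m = m*(m - 1)^2*(m + 3)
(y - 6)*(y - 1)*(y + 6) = y^3 - y^2 - 36*y + 36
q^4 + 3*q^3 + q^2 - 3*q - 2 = (q - 1)*(q + 1)^2*(q + 2)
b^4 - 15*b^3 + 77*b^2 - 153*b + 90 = (b - 6)*(b - 5)*(b - 3)*(b - 1)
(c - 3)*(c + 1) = c^2 - 2*c - 3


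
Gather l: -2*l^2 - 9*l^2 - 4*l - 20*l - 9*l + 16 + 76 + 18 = -11*l^2 - 33*l + 110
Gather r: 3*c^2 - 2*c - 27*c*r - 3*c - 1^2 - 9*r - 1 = 3*c^2 - 5*c + r*(-27*c - 9) - 2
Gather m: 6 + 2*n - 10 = 2*n - 4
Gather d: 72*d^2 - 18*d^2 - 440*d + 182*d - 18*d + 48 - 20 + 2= 54*d^2 - 276*d + 30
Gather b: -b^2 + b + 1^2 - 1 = -b^2 + b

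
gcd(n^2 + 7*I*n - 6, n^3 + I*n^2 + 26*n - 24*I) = n + 6*I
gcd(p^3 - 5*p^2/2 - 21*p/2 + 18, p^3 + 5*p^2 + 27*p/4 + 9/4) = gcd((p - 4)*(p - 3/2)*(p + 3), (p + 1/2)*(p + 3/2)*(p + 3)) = p + 3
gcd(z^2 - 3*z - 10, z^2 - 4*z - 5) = z - 5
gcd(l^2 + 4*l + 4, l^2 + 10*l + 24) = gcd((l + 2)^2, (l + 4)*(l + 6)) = 1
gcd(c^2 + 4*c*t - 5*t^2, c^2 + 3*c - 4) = 1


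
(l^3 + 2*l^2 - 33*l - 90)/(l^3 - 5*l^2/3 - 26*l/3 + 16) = 3*(l^2 - l - 30)/(3*l^2 - 14*l + 16)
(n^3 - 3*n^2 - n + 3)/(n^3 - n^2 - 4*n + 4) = (n^2 - 2*n - 3)/(n^2 - 4)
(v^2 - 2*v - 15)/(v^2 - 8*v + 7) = (v^2 - 2*v - 15)/(v^2 - 8*v + 7)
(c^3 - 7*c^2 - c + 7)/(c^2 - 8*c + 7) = c + 1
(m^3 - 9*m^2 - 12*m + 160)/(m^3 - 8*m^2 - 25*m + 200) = (m + 4)/(m + 5)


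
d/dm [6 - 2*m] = -2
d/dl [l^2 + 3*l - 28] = 2*l + 3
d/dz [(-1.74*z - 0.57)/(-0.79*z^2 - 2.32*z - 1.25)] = (-1.3746*z^2 - 0.9006*z + 0.8526)/(0.6241*z^4 + 3.6656*z^3 + 7.3574*z^2 + 5.8*z + 1.5625)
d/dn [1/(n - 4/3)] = -9/(3*n - 4)^2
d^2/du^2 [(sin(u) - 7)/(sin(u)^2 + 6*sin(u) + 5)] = (-sin(u)^4 + 35*sin(u)^3 + 123*sin(u)^2 - 23*sin(u) - 494)/((sin(u) + 1)^2*(sin(u) + 5)^3)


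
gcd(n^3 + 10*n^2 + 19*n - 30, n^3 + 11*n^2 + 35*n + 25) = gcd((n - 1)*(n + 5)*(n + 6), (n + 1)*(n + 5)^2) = n + 5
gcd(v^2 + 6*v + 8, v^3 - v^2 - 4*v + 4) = v + 2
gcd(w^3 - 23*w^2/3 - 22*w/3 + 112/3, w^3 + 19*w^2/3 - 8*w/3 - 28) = w^2 + w/3 - 14/3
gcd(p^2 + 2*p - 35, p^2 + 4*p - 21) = p + 7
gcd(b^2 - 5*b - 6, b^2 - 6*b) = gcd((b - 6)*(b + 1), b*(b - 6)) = b - 6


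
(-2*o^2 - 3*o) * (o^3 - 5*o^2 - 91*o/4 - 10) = -2*o^5 + 7*o^4 + 121*o^3/2 + 353*o^2/4 + 30*o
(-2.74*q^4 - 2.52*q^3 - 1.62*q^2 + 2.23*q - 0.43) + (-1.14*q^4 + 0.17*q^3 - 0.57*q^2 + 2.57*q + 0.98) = -3.88*q^4 - 2.35*q^3 - 2.19*q^2 + 4.8*q + 0.55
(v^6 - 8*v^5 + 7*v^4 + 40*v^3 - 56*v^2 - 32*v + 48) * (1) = v^6 - 8*v^5 + 7*v^4 + 40*v^3 - 56*v^2 - 32*v + 48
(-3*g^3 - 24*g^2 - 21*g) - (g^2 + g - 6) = -3*g^3 - 25*g^2 - 22*g + 6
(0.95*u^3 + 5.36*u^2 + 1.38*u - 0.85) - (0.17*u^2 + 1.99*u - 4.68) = 0.95*u^3 + 5.19*u^2 - 0.61*u + 3.83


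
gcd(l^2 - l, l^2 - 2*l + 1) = l - 1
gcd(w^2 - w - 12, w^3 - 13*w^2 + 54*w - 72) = w - 4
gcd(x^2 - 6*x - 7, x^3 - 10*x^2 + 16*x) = 1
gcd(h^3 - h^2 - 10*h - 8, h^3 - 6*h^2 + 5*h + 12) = h^2 - 3*h - 4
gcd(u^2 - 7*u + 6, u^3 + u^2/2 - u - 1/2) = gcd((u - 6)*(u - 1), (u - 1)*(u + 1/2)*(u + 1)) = u - 1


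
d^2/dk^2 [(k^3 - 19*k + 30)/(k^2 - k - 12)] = 12*(-k^3 + 21*k^2 - 57*k + 103)/(k^6 - 3*k^5 - 33*k^4 + 71*k^3 + 396*k^2 - 432*k - 1728)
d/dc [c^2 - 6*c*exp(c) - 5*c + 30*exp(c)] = -6*c*exp(c) + 2*c + 24*exp(c) - 5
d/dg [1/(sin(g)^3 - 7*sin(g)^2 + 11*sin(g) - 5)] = (11 - 3*sin(g))*cos(g)/((sin(g) - 5)^2*(sin(g) - 1)^3)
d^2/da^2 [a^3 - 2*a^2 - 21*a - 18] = 6*a - 4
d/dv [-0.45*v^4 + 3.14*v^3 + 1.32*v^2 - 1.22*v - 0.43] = -1.8*v^3 + 9.42*v^2 + 2.64*v - 1.22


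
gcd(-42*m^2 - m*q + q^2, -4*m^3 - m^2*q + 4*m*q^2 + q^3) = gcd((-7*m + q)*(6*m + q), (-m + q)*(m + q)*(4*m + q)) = 1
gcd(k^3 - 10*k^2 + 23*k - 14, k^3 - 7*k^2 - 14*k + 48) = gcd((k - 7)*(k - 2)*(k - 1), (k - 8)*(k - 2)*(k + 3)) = k - 2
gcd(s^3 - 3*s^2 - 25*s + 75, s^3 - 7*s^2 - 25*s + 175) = s^2 - 25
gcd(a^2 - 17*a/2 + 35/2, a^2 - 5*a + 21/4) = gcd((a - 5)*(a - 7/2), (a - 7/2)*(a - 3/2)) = a - 7/2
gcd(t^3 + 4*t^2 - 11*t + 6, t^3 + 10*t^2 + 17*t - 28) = t - 1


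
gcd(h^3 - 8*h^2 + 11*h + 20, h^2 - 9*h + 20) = h^2 - 9*h + 20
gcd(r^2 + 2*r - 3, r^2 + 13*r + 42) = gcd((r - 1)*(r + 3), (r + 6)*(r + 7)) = 1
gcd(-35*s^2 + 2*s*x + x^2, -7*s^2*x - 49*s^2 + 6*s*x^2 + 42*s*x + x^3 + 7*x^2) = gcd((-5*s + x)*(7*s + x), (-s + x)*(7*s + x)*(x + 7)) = 7*s + x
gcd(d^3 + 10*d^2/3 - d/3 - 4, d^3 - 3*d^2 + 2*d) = d - 1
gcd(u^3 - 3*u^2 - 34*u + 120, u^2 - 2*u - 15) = u - 5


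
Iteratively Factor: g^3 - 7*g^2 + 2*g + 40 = (g - 4)*(g^2 - 3*g - 10) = (g - 4)*(g + 2)*(g - 5)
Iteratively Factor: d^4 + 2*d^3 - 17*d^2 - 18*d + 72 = (d + 4)*(d^3 - 2*d^2 - 9*d + 18) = (d - 3)*(d + 4)*(d^2 + d - 6) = (d - 3)*(d + 3)*(d + 4)*(d - 2)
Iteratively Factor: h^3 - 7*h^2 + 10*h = (h - 5)*(h^2 - 2*h) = (h - 5)*(h - 2)*(h)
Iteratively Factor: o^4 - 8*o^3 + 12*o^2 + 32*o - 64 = (o - 4)*(o^3 - 4*o^2 - 4*o + 16) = (o - 4)*(o + 2)*(o^2 - 6*o + 8) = (o - 4)*(o - 2)*(o + 2)*(o - 4)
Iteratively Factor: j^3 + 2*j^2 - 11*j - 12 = (j + 4)*(j^2 - 2*j - 3) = (j + 1)*(j + 4)*(j - 3)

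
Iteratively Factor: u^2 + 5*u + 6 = (u + 2)*(u + 3)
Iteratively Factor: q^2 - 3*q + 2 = (q - 1)*(q - 2)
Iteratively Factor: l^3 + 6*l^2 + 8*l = (l)*(l^2 + 6*l + 8) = l*(l + 4)*(l + 2)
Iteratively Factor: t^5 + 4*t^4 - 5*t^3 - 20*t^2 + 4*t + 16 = (t - 1)*(t^4 + 5*t^3 - 20*t - 16) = (t - 2)*(t - 1)*(t^3 + 7*t^2 + 14*t + 8) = (t - 2)*(t - 1)*(t + 1)*(t^2 + 6*t + 8) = (t - 2)*(t - 1)*(t + 1)*(t + 2)*(t + 4)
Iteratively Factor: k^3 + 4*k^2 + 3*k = (k)*(k^2 + 4*k + 3) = k*(k + 3)*(k + 1)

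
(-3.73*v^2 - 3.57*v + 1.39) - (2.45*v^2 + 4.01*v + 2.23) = -6.18*v^2 - 7.58*v - 0.84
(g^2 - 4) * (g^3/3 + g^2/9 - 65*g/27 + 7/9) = g^5/3 + g^4/9 - 101*g^3/27 + g^2/3 + 260*g/27 - 28/9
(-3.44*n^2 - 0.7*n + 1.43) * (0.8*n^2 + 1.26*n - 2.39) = -2.752*n^4 - 4.8944*n^3 + 8.4836*n^2 + 3.4748*n - 3.4177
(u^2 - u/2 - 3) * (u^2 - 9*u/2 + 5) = u^4 - 5*u^3 + 17*u^2/4 + 11*u - 15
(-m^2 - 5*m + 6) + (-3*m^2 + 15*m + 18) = -4*m^2 + 10*m + 24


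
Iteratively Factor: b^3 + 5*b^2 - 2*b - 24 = (b + 3)*(b^2 + 2*b - 8) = (b + 3)*(b + 4)*(b - 2)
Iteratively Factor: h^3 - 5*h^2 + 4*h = (h - 1)*(h^2 - 4*h) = h*(h - 1)*(h - 4)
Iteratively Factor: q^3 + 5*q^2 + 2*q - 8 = (q - 1)*(q^2 + 6*q + 8) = (q - 1)*(q + 4)*(q + 2)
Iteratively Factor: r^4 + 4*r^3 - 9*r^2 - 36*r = (r - 3)*(r^3 + 7*r^2 + 12*r) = (r - 3)*(r + 3)*(r^2 + 4*r) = r*(r - 3)*(r + 3)*(r + 4)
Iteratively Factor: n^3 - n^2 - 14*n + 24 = (n - 3)*(n^2 + 2*n - 8) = (n - 3)*(n + 4)*(n - 2)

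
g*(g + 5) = g^2 + 5*g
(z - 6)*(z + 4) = z^2 - 2*z - 24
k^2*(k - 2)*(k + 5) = k^4 + 3*k^3 - 10*k^2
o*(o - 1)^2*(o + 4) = o^4 + 2*o^3 - 7*o^2 + 4*o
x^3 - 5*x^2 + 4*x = x*(x - 4)*(x - 1)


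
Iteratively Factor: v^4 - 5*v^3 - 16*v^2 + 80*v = (v)*(v^3 - 5*v^2 - 16*v + 80) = v*(v + 4)*(v^2 - 9*v + 20) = v*(v - 5)*(v + 4)*(v - 4)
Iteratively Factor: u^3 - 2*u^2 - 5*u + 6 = (u - 3)*(u^2 + u - 2) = (u - 3)*(u + 2)*(u - 1)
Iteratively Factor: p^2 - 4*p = (p - 4)*(p)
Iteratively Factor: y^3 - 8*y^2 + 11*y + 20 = (y - 4)*(y^2 - 4*y - 5) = (y - 4)*(y + 1)*(y - 5)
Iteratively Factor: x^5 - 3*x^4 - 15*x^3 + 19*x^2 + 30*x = (x + 1)*(x^4 - 4*x^3 - 11*x^2 + 30*x) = (x + 1)*(x + 3)*(x^3 - 7*x^2 + 10*x) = (x - 2)*(x + 1)*(x + 3)*(x^2 - 5*x) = x*(x - 2)*(x + 1)*(x + 3)*(x - 5)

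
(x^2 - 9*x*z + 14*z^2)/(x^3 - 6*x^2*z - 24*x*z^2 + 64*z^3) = (x - 7*z)/(x^2 - 4*x*z - 32*z^2)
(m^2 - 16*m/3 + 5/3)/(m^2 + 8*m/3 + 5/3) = (3*m^2 - 16*m + 5)/(3*m^2 + 8*m + 5)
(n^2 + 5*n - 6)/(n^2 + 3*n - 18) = (n - 1)/(n - 3)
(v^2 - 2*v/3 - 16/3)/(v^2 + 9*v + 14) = (v - 8/3)/(v + 7)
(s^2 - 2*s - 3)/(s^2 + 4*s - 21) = (s + 1)/(s + 7)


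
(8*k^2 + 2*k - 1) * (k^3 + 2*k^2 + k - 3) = 8*k^5 + 18*k^4 + 11*k^3 - 24*k^2 - 7*k + 3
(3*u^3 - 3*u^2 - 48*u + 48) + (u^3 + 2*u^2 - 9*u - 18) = 4*u^3 - u^2 - 57*u + 30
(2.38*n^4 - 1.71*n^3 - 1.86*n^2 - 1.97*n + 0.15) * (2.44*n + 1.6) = 5.8072*n^5 - 0.3644*n^4 - 7.2744*n^3 - 7.7828*n^2 - 2.786*n + 0.24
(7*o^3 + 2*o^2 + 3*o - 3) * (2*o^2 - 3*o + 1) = 14*o^5 - 17*o^4 + 7*o^3 - 13*o^2 + 12*o - 3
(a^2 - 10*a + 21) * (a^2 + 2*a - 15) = a^4 - 8*a^3 - 14*a^2 + 192*a - 315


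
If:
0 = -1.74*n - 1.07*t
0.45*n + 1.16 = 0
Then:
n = -2.58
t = 4.19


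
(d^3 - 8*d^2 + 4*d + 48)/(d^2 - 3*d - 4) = (d^2 - 4*d - 12)/(d + 1)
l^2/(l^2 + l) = l/(l + 1)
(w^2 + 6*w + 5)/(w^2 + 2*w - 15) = (w + 1)/(w - 3)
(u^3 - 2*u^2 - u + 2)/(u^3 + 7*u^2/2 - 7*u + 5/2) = 2*(u^2 - u - 2)/(2*u^2 + 9*u - 5)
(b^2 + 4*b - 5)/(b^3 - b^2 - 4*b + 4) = (b + 5)/(b^2 - 4)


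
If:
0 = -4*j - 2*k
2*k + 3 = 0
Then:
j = 3/4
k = -3/2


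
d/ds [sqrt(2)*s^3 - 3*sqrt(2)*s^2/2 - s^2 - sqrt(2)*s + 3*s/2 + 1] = 3*sqrt(2)*s^2 - 3*sqrt(2)*s - 2*s - sqrt(2) + 3/2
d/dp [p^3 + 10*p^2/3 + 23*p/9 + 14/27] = 3*p^2 + 20*p/3 + 23/9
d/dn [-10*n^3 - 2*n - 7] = -30*n^2 - 2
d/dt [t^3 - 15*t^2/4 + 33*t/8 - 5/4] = 3*t^2 - 15*t/2 + 33/8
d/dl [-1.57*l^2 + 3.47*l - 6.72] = 3.47 - 3.14*l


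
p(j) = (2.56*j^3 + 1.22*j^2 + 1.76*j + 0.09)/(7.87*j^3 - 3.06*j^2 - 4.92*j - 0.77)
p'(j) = (-23.61*j^2 + 6.12*j + 4.92)*(2.56*j^3 + 1.22*j^2 + 1.76*j + 0.09)/(7.87*j^3 - 3.06*j^2 - 4.92*j - 0.77)^2 + (7.68*j^2 + 2.44*j + 1.76)/(7.87*j^3 - 3.06*j^2 - 4.92*j - 0.77) = (-17.435*j^4 - 52.8928*j^3 - 8.6553*j^2 - 1.328*j - 0.9124)/(61.9369*j^6 - 48.1644*j^5 - 68.0772*j^4 + 17.9906*j^3 + 28.9188*j^2 + 7.5768*j + 0.5929)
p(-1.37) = 0.33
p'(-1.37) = 0.15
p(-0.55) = 3.13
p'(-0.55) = 49.26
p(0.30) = -0.35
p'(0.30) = -0.69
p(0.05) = -0.18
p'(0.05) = -0.96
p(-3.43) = 0.28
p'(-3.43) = -0.00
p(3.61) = 0.46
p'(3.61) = -0.06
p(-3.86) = 0.28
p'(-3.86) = -0.00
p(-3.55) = 0.28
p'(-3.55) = -0.00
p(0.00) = -0.12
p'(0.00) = -1.54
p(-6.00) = 0.29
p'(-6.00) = -0.00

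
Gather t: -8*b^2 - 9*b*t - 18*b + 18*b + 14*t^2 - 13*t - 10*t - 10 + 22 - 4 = -8*b^2 + 14*t^2 + t*(-9*b - 23) + 8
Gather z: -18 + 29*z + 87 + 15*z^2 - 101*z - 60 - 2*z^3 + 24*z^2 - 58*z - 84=-2*z^3 + 39*z^2 - 130*z - 75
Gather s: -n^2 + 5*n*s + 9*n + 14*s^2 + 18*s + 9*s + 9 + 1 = -n^2 + 9*n + 14*s^2 + s*(5*n + 27) + 10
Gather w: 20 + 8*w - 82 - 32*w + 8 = -24*w - 54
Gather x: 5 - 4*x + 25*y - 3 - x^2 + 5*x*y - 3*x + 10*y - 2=-x^2 + x*(5*y - 7) + 35*y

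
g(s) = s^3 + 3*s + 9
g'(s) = 3*s^2 + 3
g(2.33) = 28.64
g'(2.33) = 19.29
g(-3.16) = -32.03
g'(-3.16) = 32.96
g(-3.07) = -29.14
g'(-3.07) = 31.27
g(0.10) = 9.30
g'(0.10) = 3.03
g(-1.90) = -3.56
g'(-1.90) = 13.83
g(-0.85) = 5.84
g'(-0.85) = 5.17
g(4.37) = 105.56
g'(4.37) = 60.29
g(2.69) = 36.54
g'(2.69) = 24.71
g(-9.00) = -747.00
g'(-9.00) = 246.00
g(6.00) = 243.00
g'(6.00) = 111.00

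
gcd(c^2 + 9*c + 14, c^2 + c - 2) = c + 2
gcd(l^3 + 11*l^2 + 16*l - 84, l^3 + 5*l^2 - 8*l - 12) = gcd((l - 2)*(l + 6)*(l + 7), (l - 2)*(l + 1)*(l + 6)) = l^2 + 4*l - 12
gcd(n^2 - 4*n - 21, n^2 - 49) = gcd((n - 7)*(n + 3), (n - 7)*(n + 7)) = n - 7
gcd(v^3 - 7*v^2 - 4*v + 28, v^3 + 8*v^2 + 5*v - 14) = v + 2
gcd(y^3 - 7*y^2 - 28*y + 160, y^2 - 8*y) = y - 8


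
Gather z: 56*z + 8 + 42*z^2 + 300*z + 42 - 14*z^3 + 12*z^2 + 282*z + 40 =-14*z^3 + 54*z^2 + 638*z + 90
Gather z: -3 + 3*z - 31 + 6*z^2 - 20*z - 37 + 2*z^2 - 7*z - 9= 8*z^2 - 24*z - 80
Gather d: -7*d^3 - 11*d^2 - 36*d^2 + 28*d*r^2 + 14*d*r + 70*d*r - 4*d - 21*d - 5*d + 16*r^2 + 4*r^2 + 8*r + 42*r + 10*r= -7*d^3 - 47*d^2 + d*(28*r^2 + 84*r - 30) + 20*r^2 + 60*r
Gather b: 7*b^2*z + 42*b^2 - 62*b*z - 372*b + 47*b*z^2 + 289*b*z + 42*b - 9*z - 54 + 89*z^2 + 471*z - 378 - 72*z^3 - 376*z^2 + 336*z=b^2*(7*z + 42) + b*(47*z^2 + 227*z - 330) - 72*z^3 - 287*z^2 + 798*z - 432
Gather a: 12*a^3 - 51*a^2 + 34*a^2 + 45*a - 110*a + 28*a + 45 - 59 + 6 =12*a^3 - 17*a^2 - 37*a - 8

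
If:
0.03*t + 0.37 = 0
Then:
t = -12.33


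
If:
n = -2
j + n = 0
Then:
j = 2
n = -2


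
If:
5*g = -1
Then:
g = -1/5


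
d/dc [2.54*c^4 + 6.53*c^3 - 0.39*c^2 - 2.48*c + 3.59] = 10.16*c^3 + 19.59*c^2 - 0.78*c - 2.48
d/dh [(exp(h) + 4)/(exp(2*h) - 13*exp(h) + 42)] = (-(exp(h) + 4)*(2*exp(h) - 13) + exp(2*h) - 13*exp(h) + 42)*exp(h)/(exp(2*h) - 13*exp(h) + 42)^2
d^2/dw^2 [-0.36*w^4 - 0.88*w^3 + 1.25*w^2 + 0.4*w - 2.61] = -4.32*w^2 - 5.28*w + 2.5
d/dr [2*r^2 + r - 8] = 4*r + 1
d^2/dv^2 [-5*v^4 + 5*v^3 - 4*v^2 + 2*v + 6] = -60*v^2 + 30*v - 8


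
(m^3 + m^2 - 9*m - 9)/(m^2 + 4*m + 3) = m - 3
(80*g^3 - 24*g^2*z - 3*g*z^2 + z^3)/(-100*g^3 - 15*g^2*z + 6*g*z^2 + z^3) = (-4*g + z)/(5*g + z)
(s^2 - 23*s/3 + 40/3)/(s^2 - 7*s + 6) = (3*s^2 - 23*s + 40)/(3*(s^2 - 7*s + 6))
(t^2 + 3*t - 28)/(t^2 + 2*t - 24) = (t + 7)/(t + 6)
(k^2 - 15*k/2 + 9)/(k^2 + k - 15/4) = 2*(k - 6)/(2*k + 5)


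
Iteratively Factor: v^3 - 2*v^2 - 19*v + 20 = (v + 4)*(v^2 - 6*v + 5) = (v - 1)*(v + 4)*(v - 5)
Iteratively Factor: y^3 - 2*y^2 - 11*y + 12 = (y - 1)*(y^2 - y - 12) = (y - 1)*(y + 3)*(y - 4)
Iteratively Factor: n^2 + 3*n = (n)*(n + 3)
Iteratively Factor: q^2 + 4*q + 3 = (q + 1)*(q + 3)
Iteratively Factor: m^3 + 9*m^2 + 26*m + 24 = (m + 2)*(m^2 + 7*m + 12) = (m + 2)*(m + 4)*(m + 3)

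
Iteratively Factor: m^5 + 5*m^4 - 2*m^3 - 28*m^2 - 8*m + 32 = (m + 2)*(m^4 + 3*m^3 - 8*m^2 - 12*m + 16) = (m - 1)*(m + 2)*(m^3 + 4*m^2 - 4*m - 16) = (m - 1)*(m + 2)*(m + 4)*(m^2 - 4) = (m - 1)*(m + 2)^2*(m + 4)*(m - 2)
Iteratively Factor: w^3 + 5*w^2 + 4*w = (w + 1)*(w^2 + 4*w) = w*(w + 1)*(w + 4)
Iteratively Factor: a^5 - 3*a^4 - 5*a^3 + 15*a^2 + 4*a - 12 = (a - 2)*(a^4 - a^3 - 7*a^2 + a + 6) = (a - 3)*(a - 2)*(a^3 + 2*a^2 - a - 2) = (a - 3)*(a - 2)*(a - 1)*(a^2 + 3*a + 2) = (a - 3)*(a - 2)*(a - 1)*(a + 2)*(a + 1)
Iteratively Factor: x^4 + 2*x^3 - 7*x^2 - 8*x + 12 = (x + 3)*(x^3 - x^2 - 4*x + 4) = (x + 2)*(x + 3)*(x^2 - 3*x + 2) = (x - 1)*(x + 2)*(x + 3)*(x - 2)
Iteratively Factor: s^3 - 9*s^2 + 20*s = (s - 5)*(s^2 - 4*s) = s*(s - 5)*(s - 4)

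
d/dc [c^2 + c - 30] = 2*c + 1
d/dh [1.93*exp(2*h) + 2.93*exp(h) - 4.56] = (3.86*exp(h) + 2.93)*exp(h)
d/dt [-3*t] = -3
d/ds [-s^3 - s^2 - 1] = s*(-3*s - 2)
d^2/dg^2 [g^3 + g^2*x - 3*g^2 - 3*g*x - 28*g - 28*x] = 6*g + 2*x - 6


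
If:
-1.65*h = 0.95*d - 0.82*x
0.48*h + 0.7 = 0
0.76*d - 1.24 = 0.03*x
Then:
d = 1.59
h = -1.46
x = -1.09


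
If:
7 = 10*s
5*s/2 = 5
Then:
No Solution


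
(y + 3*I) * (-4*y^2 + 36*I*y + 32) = -4*y^3 + 24*I*y^2 - 76*y + 96*I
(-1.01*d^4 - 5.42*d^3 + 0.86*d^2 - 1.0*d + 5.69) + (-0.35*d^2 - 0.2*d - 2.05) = -1.01*d^4 - 5.42*d^3 + 0.51*d^2 - 1.2*d + 3.64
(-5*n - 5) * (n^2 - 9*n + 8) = -5*n^3 + 40*n^2 + 5*n - 40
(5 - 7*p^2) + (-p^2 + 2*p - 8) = -8*p^2 + 2*p - 3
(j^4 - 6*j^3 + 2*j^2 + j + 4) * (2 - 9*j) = -9*j^5 + 56*j^4 - 30*j^3 - 5*j^2 - 34*j + 8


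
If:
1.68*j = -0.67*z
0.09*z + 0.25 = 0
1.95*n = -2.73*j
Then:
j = 1.11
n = -1.55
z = -2.78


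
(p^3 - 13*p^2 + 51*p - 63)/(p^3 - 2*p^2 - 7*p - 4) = (-p^3 + 13*p^2 - 51*p + 63)/(-p^3 + 2*p^2 + 7*p + 4)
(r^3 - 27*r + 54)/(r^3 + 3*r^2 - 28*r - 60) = (r^2 - 6*r + 9)/(r^2 - 3*r - 10)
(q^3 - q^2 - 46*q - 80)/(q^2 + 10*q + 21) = (q^3 - q^2 - 46*q - 80)/(q^2 + 10*q + 21)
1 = 1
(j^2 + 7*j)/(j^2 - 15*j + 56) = j*(j + 7)/(j^2 - 15*j + 56)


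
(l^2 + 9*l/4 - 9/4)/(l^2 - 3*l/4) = (l + 3)/l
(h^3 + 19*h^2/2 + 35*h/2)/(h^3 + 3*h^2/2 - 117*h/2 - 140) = h/(h - 8)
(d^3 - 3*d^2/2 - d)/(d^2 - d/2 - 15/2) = d*(-2*d^2 + 3*d + 2)/(-2*d^2 + d + 15)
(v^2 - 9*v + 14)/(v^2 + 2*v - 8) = (v - 7)/(v + 4)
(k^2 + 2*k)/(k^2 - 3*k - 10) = k/(k - 5)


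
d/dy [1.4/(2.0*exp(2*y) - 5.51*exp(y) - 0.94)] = (7.714 - 5.6*exp(y))*exp(y)/(-2.0*exp(2*y) + 5.51*exp(y) + 0.94)^2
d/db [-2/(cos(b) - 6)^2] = -4*sin(b)/(cos(b) - 6)^3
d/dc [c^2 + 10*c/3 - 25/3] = 2*c + 10/3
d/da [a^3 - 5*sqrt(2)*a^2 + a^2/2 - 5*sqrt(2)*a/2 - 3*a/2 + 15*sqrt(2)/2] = 3*a^2 - 10*sqrt(2)*a + a - 5*sqrt(2)/2 - 3/2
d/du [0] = 0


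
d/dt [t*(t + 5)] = 2*t + 5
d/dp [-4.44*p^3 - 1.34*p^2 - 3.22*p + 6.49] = -13.32*p^2 - 2.68*p - 3.22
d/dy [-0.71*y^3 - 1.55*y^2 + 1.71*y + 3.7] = -2.13*y^2 - 3.1*y + 1.71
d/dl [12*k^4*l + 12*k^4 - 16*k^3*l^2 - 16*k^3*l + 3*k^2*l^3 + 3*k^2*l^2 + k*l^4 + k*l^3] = k*(12*k^3 - 32*k^2*l - 16*k^2 + 9*k*l^2 + 6*k*l + 4*l^3 + 3*l^2)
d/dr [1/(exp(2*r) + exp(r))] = (-2*exp(r) - 1)*exp(-r)/(exp(r) + 1)^2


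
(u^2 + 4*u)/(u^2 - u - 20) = u/(u - 5)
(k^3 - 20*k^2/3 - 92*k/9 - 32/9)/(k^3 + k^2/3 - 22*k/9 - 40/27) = 3*(3*k^2 - 22*k - 16)/(9*k^2 - 3*k - 20)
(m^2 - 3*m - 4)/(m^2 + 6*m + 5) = (m - 4)/(m + 5)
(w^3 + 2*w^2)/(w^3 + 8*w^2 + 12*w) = w/(w + 6)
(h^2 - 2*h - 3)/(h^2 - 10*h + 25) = (h^2 - 2*h - 3)/(h^2 - 10*h + 25)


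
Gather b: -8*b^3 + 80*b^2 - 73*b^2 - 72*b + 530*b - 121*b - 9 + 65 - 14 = -8*b^3 + 7*b^2 + 337*b + 42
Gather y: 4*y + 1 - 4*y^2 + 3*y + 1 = -4*y^2 + 7*y + 2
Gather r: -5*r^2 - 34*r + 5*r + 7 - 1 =-5*r^2 - 29*r + 6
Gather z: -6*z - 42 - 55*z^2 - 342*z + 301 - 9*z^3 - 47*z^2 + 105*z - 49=-9*z^3 - 102*z^2 - 243*z + 210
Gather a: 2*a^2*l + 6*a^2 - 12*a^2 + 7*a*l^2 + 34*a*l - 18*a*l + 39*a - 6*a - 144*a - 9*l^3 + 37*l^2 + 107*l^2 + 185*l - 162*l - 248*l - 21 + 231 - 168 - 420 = a^2*(2*l - 6) + a*(7*l^2 + 16*l - 111) - 9*l^3 + 144*l^2 - 225*l - 378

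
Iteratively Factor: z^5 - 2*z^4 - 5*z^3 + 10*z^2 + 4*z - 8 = (z + 2)*(z^4 - 4*z^3 + 3*z^2 + 4*z - 4) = (z - 1)*(z + 2)*(z^3 - 3*z^2 + 4) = (z - 2)*(z - 1)*(z + 2)*(z^2 - z - 2) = (z - 2)^2*(z - 1)*(z + 2)*(z + 1)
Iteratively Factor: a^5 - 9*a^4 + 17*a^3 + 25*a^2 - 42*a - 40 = (a - 2)*(a^4 - 7*a^3 + 3*a^2 + 31*a + 20) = (a - 5)*(a - 2)*(a^3 - 2*a^2 - 7*a - 4) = (a - 5)*(a - 2)*(a + 1)*(a^2 - 3*a - 4) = (a - 5)*(a - 4)*(a - 2)*(a + 1)*(a + 1)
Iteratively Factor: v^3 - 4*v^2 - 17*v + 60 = (v - 3)*(v^2 - v - 20) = (v - 5)*(v - 3)*(v + 4)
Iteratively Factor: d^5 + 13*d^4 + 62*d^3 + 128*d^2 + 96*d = (d)*(d^4 + 13*d^3 + 62*d^2 + 128*d + 96) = d*(d + 3)*(d^3 + 10*d^2 + 32*d + 32) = d*(d + 2)*(d + 3)*(d^2 + 8*d + 16) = d*(d + 2)*(d + 3)*(d + 4)*(d + 4)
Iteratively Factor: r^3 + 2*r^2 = (r + 2)*(r^2) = r*(r + 2)*(r)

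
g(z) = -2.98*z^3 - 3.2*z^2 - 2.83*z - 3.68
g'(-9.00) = -669.37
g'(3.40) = -127.94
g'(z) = -8.94*z^2 - 6.4*z - 2.83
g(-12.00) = 4718.92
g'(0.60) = -9.89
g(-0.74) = -2.13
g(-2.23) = 19.76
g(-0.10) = -3.43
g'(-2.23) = -33.02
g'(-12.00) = -1213.39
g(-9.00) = 1935.01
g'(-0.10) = -2.28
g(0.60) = -7.17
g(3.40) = -167.42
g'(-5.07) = -200.18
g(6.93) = -1168.75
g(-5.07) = 316.78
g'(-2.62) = -47.43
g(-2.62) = 35.36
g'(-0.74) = -2.99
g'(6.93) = -476.52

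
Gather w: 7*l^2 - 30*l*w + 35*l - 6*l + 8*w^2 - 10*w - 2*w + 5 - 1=7*l^2 + 29*l + 8*w^2 + w*(-30*l - 12) + 4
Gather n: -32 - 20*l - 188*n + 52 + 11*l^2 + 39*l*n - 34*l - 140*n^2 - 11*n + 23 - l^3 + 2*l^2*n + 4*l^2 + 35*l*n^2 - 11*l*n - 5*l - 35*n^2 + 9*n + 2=-l^3 + 15*l^2 - 59*l + n^2*(35*l - 175) + n*(2*l^2 + 28*l - 190) + 45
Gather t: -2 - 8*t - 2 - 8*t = -16*t - 4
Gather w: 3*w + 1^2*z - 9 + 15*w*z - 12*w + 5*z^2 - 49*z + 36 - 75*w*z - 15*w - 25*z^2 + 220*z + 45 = w*(-60*z - 24) - 20*z^2 + 172*z + 72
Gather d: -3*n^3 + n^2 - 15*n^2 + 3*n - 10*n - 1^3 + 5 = -3*n^3 - 14*n^2 - 7*n + 4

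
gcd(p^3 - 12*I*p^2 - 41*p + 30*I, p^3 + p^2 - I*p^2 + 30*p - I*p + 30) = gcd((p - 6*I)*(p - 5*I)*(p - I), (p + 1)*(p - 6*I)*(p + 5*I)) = p - 6*I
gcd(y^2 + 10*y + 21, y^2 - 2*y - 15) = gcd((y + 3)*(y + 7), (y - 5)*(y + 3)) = y + 3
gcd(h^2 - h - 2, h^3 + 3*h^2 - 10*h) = h - 2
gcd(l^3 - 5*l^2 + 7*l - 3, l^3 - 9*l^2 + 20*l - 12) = l - 1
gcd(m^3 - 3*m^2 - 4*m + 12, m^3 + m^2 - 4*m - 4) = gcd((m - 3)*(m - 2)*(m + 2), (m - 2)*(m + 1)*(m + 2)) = m^2 - 4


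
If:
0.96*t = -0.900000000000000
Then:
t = -0.94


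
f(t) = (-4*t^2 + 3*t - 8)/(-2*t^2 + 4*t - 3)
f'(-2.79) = -0.04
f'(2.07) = -3.36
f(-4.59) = 1.67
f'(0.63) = 8.62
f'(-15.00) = -0.00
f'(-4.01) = -0.04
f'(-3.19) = -0.04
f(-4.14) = 1.65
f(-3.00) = 1.61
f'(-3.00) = -0.04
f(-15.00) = 1.86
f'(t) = (3 - 8*t)/(-2*t^2 + 4*t - 3) + (4*t - 4)*(-4*t^2 + 3*t - 8)/(-2*t^2 + 4*t - 3)^2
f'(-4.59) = -0.04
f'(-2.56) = -0.03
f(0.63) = 6.04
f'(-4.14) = -0.04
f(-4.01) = 1.65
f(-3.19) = 1.61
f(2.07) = 5.75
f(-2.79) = 1.60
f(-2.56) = 1.59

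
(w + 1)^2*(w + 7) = w^3 + 9*w^2 + 15*w + 7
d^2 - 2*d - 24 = (d - 6)*(d + 4)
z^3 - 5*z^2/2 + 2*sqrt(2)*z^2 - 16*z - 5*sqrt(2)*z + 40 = (z - 5/2)*(z - 2*sqrt(2))*(z + 4*sqrt(2))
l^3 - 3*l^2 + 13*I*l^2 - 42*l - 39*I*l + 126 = (l - 3)*(l + 6*I)*(l + 7*I)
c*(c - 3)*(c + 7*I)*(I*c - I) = I*c^4 - 7*c^3 - 4*I*c^3 + 28*c^2 + 3*I*c^2 - 21*c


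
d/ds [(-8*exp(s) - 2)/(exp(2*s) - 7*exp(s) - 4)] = (8*exp(2*s) + 4*exp(s) + 18)*exp(s)/(exp(4*s) - 14*exp(3*s) + 41*exp(2*s) + 56*exp(s) + 16)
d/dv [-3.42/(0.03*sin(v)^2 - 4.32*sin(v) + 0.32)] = (0.2052*sin(v) - 14.7744)*cos(v)/(0.03*sin(v)^2 - 4.32*sin(v) + 0.32)^2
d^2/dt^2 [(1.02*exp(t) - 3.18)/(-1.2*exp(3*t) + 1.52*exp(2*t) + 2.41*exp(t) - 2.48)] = (-5.87519999999999*exp(6*t) + 46.79424*exp(5*t) - 77.959488*exp(4*t) + 54.193392*exp(3*t) - 73.296144*exp(2*t) + 60.322734*exp(t) + 12.732816)*exp(t)/(1.728*exp(9*t) - 6.5664*exp(8*t) - 2.09376*exp(7*t) + 33.576832*exp(6*t) - 22.936152*exp(5*t) - 52.32852*exp(4*t) + 62.652335*exp(3*t) + 15.16644*exp(2*t) - 44.467392*exp(t) + 15.252992)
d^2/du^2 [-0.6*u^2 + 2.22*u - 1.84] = -1.20000000000000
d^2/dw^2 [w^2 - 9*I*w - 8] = 2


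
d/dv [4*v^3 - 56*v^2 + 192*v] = 12*v^2 - 112*v + 192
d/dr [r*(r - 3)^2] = 3*(r - 3)*(r - 1)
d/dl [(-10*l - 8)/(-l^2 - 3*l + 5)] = 2*(-5*l^2 - 8*l - 37)/(l^4 + 6*l^3 - l^2 - 30*l + 25)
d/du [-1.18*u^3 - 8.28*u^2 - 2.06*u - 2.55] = -3.54*u^2 - 16.56*u - 2.06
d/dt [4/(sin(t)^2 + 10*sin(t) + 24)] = -8*(sin(t) + 5)*cos(t)/(sin(t)^2 + 10*sin(t) + 24)^2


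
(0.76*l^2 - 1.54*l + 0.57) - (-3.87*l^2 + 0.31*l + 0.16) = 4.63*l^2 - 1.85*l + 0.41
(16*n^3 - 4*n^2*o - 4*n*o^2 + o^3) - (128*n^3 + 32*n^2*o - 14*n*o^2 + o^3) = -112*n^3 - 36*n^2*o + 10*n*o^2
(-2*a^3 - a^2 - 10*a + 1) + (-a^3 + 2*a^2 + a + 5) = -3*a^3 + a^2 - 9*a + 6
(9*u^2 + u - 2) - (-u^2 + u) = 10*u^2 - 2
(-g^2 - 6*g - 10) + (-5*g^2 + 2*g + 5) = -6*g^2 - 4*g - 5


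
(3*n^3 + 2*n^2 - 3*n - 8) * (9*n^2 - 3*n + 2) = 27*n^5 + 9*n^4 - 27*n^3 - 59*n^2 + 18*n - 16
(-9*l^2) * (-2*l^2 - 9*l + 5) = 18*l^4 + 81*l^3 - 45*l^2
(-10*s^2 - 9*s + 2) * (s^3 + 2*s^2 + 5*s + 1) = -10*s^5 - 29*s^4 - 66*s^3 - 51*s^2 + s + 2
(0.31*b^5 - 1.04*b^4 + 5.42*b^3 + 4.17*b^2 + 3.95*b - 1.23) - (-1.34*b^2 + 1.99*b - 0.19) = 0.31*b^5 - 1.04*b^4 + 5.42*b^3 + 5.51*b^2 + 1.96*b - 1.04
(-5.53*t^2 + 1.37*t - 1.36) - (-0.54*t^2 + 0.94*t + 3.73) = -4.99*t^2 + 0.43*t - 5.09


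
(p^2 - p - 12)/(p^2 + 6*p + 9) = (p - 4)/(p + 3)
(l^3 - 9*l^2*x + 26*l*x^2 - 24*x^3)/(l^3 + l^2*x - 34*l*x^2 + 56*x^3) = (l - 3*x)/(l + 7*x)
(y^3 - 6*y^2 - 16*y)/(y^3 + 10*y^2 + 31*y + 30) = y*(y - 8)/(y^2 + 8*y + 15)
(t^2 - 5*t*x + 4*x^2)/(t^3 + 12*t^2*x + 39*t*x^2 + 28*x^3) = (t^2 - 5*t*x + 4*x^2)/(t^3 + 12*t^2*x + 39*t*x^2 + 28*x^3)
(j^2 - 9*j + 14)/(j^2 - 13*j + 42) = (j - 2)/(j - 6)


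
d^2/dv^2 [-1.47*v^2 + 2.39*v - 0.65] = -2.94000000000000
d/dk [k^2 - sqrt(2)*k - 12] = 2*k - sqrt(2)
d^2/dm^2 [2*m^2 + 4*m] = 4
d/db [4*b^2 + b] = 8*b + 1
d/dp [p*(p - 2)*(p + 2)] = 3*p^2 - 4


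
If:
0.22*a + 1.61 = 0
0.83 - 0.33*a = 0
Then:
No Solution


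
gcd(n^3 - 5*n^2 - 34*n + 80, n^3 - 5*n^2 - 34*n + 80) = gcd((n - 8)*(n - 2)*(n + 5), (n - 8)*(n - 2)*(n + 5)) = n^3 - 5*n^2 - 34*n + 80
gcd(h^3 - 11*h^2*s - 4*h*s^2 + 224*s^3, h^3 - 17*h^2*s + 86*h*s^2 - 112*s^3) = h^2 - 15*h*s + 56*s^2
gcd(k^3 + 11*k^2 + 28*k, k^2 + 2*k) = k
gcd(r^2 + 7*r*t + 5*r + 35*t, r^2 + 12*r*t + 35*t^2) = r + 7*t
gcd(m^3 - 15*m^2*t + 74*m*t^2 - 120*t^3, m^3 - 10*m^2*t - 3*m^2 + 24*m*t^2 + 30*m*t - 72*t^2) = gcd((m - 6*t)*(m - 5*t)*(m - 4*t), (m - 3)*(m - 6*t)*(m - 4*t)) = m^2 - 10*m*t + 24*t^2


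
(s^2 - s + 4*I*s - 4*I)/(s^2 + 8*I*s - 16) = (s - 1)/(s + 4*I)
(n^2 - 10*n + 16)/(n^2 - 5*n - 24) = (n - 2)/(n + 3)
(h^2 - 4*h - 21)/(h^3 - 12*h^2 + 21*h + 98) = (h + 3)/(h^2 - 5*h - 14)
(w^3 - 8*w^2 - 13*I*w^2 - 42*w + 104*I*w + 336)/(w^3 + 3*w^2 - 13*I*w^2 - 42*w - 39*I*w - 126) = (w - 8)/(w + 3)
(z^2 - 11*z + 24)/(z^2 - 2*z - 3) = (z - 8)/(z + 1)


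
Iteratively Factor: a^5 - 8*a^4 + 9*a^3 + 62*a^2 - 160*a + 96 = (a + 3)*(a^4 - 11*a^3 + 42*a^2 - 64*a + 32) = (a - 4)*(a + 3)*(a^3 - 7*a^2 + 14*a - 8) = (a - 4)^2*(a + 3)*(a^2 - 3*a + 2) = (a - 4)^2*(a - 1)*(a + 3)*(a - 2)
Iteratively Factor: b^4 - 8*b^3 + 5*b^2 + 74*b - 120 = (b - 5)*(b^3 - 3*b^2 - 10*b + 24) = (b - 5)*(b - 2)*(b^2 - b - 12) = (b - 5)*(b - 4)*(b - 2)*(b + 3)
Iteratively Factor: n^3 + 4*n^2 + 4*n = (n)*(n^2 + 4*n + 4) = n*(n + 2)*(n + 2)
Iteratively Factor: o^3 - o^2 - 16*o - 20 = (o + 2)*(o^2 - 3*o - 10) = (o + 2)^2*(o - 5)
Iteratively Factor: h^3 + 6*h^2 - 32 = (h + 4)*(h^2 + 2*h - 8) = (h - 2)*(h + 4)*(h + 4)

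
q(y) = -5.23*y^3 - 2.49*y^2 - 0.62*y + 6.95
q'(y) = -15.69*y^2 - 4.98*y - 0.62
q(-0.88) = 9.13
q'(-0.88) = -8.39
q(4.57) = -547.06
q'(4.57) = -351.06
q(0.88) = 0.91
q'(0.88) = -17.15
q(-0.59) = 7.52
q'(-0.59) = -3.14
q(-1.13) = 12.02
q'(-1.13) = -15.03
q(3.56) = -262.78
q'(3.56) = -217.20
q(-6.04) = 1072.28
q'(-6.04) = -542.94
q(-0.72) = 8.06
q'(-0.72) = -5.17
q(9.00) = -4012.99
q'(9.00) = -1316.33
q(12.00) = -9396.49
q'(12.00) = -2319.74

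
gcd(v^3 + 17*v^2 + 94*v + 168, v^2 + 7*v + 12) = v + 4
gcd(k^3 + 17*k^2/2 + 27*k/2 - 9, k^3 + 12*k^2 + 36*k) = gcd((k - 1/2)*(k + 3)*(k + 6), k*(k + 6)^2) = k + 6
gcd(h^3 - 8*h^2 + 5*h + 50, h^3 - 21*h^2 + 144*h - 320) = h - 5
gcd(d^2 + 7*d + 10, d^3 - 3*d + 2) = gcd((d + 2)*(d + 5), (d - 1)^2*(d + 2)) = d + 2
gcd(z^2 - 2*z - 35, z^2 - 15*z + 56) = z - 7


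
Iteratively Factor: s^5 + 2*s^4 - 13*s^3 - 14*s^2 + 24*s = (s)*(s^4 + 2*s^3 - 13*s^2 - 14*s + 24) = s*(s - 1)*(s^3 + 3*s^2 - 10*s - 24) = s*(s - 3)*(s - 1)*(s^2 + 6*s + 8) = s*(s - 3)*(s - 1)*(s + 4)*(s + 2)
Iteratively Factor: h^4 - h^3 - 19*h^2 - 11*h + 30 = (h - 1)*(h^3 - 19*h - 30) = (h - 1)*(h + 2)*(h^2 - 2*h - 15) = (h - 1)*(h + 2)*(h + 3)*(h - 5)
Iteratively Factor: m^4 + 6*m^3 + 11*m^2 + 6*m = (m + 3)*(m^3 + 3*m^2 + 2*m) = (m + 2)*(m + 3)*(m^2 + m) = m*(m + 2)*(m + 3)*(m + 1)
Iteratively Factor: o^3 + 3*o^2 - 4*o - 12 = (o - 2)*(o^2 + 5*o + 6) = (o - 2)*(o + 2)*(o + 3)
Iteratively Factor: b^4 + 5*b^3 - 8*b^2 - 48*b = (b - 3)*(b^3 + 8*b^2 + 16*b) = b*(b - 3)*(b^2 + 8*b + 16) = b*(b - 3)*(b + 4)*(b + 4)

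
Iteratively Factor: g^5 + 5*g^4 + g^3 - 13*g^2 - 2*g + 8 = (g - 1)*(g^4 + 6*g^3 + 7*g^2 - 6*g - 8) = (g - 1)*(g + 1)*(g^3 + 5*g^2 + 2*g - 8) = (g - 1)^2*(g + 1)*(g^2 + 6*g + 8) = (g - 1)^2*(g + 1)*(g + 4)*(g + 2)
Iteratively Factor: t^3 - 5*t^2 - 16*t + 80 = (t + 4)*(t^2 - 9*t + 20) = (t - 5)*(t + 4)*(t - 4)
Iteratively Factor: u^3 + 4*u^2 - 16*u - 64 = (u + 4)*(u^2 - 16) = (u - 4)*(u + 4)*(u + 4)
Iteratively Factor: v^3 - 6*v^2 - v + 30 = (v - 5)*(v^2 - v - 6) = (v - 5)*(v + 2)*(v - 3)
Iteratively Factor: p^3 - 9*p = (p - 3)*(p^2 + 3*p) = (p - 3)*(p + 3)*(p)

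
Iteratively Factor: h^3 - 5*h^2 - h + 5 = (h - 1)*(h^2 - 4*h - 5) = (h - 1)*(h + 1)*(h - 5)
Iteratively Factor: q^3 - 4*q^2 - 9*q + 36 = (q - 4)*(q^2 - 9) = (q - 4)*(q + 3)*(q - 3)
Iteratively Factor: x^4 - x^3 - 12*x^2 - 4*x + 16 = (x - 4)*(x^3 + 3*x^2 - 4) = (x - 4)*(x + 2)*(x^2 + x - 2) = (x - 4)*(x + 2)^2*(x - 1)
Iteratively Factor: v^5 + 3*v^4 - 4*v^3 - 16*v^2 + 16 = (v + 2)*(v^4 + v^3 - 6*v^2 - 4*v + 8) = (v + 2)^2*(v^3 - v^2 - 4*v + 4) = (v + 2)^3*(v^2 - 3*v + 2) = (v - 1)*(v + 2)^3*(v - 2)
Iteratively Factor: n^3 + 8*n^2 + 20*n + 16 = (n + 2)*(n^2 + 6*n + 8) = (n + 2)^2*(n + 4)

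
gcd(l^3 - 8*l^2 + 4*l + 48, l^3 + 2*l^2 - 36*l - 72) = l^2 - 4*l - 12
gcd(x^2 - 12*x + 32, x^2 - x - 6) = 1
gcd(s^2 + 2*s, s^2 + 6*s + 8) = s + 2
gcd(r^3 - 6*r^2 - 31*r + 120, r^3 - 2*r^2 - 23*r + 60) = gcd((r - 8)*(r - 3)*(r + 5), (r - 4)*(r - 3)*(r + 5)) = r^2 + 2*r - 15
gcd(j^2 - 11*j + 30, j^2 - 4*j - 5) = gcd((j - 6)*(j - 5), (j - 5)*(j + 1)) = j - 5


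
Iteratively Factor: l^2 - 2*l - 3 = (l + 1)*(l - 3)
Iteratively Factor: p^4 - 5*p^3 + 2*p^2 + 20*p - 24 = (p + 2)*(p^3 - 7*p^2 + 16*p - 12) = (p - 3)*(p + 2)*(p^2 - 4*p + 4) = (p - 3)*(p - 2)*(p + 2)*(p - 2)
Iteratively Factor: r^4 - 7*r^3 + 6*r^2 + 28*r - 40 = (r - 2)*(r^3 - 5*r^2 - 4*r + 20) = (r - 2)^2*(r^2 - 3*r - 10) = (r - 2)^2*(r + 2)*(r - 5)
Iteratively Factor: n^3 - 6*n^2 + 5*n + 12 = (n - 4)*(n^2 - 2*n - 3) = (n - 4)*(n - 3)*(n + 1)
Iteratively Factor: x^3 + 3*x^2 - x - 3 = (x + 3)*(x^2 - 1) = (x - 1)*(x + 3)*(x + 1)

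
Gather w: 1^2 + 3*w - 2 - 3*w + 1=0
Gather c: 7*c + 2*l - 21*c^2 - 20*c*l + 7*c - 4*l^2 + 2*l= -21*c^2 + c*(14 - 20*l) - 4*l^2 + 4*l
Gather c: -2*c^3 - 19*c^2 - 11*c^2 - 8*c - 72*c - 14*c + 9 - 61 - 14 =-2*c^3 - 30*c^2 - 94*c - 66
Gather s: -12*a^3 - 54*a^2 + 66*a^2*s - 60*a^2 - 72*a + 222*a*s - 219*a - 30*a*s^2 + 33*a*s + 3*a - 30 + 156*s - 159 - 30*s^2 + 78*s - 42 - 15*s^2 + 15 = -12*a^3 - 114*a^2 - 288*a + s^2*(-30*a - 45) + s*(66*a^2 + 255*a + 234) - 216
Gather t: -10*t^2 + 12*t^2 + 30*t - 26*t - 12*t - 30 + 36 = 2*t^2 - 8*t + 6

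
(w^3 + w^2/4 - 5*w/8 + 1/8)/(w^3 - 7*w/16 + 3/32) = 4*(w + 1)/(4*w + 3)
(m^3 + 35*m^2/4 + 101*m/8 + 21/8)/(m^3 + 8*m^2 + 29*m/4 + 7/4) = (8*m^2 + 14*m + 3)/(2*(4*m^2 + 4*m + 1))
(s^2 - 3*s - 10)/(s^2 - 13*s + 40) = (s + 2)/(s - 8)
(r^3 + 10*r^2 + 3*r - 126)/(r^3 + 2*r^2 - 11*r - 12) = (r^2 + 13*r + 42)/(r^2 + 5*r + 4)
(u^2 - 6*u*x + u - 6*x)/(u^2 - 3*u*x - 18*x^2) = (u + 1)/(u + 3*x)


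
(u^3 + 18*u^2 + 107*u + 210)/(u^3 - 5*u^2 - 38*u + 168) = (u^2 + 12*u + 35)/(u^2 - 11*u + 28)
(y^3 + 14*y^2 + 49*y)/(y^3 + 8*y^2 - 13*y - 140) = y*(y + 7)/(y^2 + y - 20)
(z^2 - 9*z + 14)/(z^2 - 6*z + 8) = (z - 7)/(z - 4)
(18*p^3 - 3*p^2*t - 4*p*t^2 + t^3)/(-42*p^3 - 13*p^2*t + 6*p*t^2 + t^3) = (-3*p + t)/(7*p + t)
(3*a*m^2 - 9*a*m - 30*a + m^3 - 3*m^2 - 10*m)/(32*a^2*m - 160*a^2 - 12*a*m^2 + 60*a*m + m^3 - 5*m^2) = (3*a*m + 6*a + m^2 + 2*m)/(32*a^2 - 12*a*m + m^2)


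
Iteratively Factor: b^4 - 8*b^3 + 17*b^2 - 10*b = (b - 2)*(b^3 - 6*b^2 + 5*b) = (b - 2)*(b - 1)*(b^2 - 5*b) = b*(b - 2)*(b - 1)*(b - 5)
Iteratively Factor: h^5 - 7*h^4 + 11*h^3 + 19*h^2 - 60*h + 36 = (h - 3)*(h^4 - 4*h^3 - h^2 + 16*h - 12) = (h - 3)*(h + 2)*(h^3 - 6*h^2 + 11*h - 6) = (h - 3)*(h - 2)*(h + 2)*(h^2 - 4*h + 3) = (h - 3)*(h - 2)*(h - 1)*(h + 2)*(h - 3)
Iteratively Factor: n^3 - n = (n)*(n^2 - 1) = n*(n + 1)*(n - 1)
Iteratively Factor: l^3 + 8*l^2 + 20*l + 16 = (l + 2)*(l^2 + 6*l + 8) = (l + 2)*(l + 4)*(l + 2)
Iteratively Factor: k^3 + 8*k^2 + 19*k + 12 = (k + 1)*(k^2 + 7*k + 12) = (k + 1)*(k + 4)*(k + 3)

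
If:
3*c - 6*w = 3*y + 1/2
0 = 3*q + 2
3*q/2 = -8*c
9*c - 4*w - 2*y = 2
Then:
No Solution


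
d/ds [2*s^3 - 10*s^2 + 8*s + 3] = 6*s^2 - 20*s + 8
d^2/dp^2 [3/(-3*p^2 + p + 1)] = 6*(-9*p^2 + 3*p + (6*p - 1)^2 + 3)/(-3*p^2 + p + 1)^3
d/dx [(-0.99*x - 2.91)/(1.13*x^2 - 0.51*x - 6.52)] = (1.1187*x^2 + 6.5766*x + 4.9707)/(1.2769*x^4 - 1.1526*x^3 - 14.4751*x^2 + 6.6504*x + 42.5104)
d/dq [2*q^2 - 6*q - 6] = 4*q - 6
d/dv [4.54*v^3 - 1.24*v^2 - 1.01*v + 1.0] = 13.62*v^2 - 2.48*v - 1.01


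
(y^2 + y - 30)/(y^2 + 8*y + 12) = (y - 5)/(y + 2)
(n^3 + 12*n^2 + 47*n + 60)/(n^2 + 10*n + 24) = (n^2 + 8*n + 15)/(n + 6)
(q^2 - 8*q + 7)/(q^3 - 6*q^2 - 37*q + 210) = (q - 1)/(q^2 + q - 30)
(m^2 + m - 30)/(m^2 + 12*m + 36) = (m - 5)/(m + 6)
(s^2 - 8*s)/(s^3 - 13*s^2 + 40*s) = 1/(s - 5)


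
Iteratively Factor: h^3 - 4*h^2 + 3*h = (h)*(h^2 - 4*h + 3) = h*(h - 3)*(h - 1)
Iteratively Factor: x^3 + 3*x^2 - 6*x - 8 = (x + 1)*(x^2 + 2*x - 8) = (x + 1)*(x + 4)*(x - 2)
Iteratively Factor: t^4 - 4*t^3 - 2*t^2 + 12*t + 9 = (t + 1)*(t^3 - 5*t^2 + 3*t + 9) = (t - 3)*(t + 1)*(t^2 - 2*t - 3) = (t - 3)*(t + 1)^2*(t - 3)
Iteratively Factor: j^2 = (j)*(j)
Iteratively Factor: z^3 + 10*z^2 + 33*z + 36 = (z + 3)*(z^2 + 7*z + 12) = (z + 3)*(z + 4)*(z + 3)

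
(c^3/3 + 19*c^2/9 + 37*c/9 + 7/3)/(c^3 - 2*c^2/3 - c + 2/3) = (3*c^2 + 16*c + 21)/(3*(3*c^2 - 5*c + 2))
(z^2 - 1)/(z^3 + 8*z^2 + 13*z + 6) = (z - 1)/(z^2 + 7*z + 6)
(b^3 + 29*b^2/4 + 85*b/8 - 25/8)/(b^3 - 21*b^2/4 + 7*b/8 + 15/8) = (8*b^3 + 58*b^2 + 85*b - 25)/(8*b^3 - 42*b^2 + 7*b + 15)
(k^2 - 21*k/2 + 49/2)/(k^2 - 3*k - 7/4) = 2*(k - 7)/(2*k + 1)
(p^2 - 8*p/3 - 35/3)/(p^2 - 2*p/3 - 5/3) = (-3*p^2 + 8*p + 35)/(-3*p^2 + 2*p + 5)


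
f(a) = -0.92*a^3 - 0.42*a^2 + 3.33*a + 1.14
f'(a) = -2.76*a^2 - 0.84*a + 3.33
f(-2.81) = 8.88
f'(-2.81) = -16.10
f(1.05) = 3.11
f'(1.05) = -0.59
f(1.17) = 2.99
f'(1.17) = -1.43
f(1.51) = 2.04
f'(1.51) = -4.23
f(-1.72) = -1.15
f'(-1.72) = -3.39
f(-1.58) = -1.54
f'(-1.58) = -2.23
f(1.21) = 2.92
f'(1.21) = -1.73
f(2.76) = -12.21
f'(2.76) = -20.01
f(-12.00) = 1490.46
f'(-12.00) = -384.03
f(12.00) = -1609.14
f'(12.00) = -404.19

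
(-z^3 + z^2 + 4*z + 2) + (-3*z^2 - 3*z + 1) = -z^3 - 2*z^2 + z + 3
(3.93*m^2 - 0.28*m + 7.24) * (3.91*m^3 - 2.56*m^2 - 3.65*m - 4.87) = 15.3663*m^5 - 11.1556*m^4 + 14.6807*m^3 - 36.6515*m^2 - 25.0624*m - 35.2588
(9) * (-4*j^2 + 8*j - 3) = -36*j^2 + 72*j - 27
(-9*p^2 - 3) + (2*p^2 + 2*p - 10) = -7*p^2 + 2*p - 13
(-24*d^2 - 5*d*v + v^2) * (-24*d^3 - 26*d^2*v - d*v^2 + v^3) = 576*d^5 + 744*d^4*v + 130*d^3*v^2 - 45*d^2*v^3 - 6*d*v^4 + v^5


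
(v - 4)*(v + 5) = v^2 + v - 20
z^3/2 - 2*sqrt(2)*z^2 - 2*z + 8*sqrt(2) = (z/2 + 1)*(z - 2)*(z - 4*sqrt(2))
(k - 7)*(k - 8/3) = k^2 - 29*k/3 + 56/3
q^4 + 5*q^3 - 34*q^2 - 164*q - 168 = (q - 6)*(q + 2)^2*(q + 7)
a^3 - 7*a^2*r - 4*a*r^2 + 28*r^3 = (a - 7*r)*(a - 2*r)*(a + 2*r)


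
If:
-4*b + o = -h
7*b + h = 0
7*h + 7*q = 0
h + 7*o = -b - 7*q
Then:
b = 0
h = 0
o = 0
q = 0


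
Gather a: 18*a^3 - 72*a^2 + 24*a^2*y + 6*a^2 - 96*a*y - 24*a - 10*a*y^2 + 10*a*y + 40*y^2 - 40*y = 18*a^3 + a^2*(24*y - 66) + a*(-10*y^2 - 86*y - 24) + 40*y^2 - 40*y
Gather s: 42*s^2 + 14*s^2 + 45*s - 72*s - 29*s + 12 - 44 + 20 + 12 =56*s^2 - 56*s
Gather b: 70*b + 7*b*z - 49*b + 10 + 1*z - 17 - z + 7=b*(7*z + 21)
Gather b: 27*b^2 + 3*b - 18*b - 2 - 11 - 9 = 27*b^2 - 15*b - 22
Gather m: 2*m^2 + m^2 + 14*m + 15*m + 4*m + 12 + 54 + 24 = 3*m^2 + 33*m + 90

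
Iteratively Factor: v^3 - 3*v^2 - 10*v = (v)*(v^2 - 3*v - 10) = v*(v + 2)*(v - 5)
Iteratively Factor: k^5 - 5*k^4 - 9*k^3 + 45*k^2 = (k - 3)*(k^4 - 2*k^3 - 15*k^2) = k*(k - 3)*(k^3 - 2*k^2 - 15*k) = k*(k - 3)*(k + 3)*(k^2 - 5*k) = k*(k - 5)*(k - 3)*(k + 3)*(k)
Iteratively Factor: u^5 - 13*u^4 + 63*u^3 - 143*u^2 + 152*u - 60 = (u - 2)*(u^4 - 11*u^3 + 41*u^2 - 61*u + 30) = (u - 5)*(u - 2)*(u^3 - 6*u^2 + 11*u - 6) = (u - 5)*(u - 2)^2*(u^2 - 4*u + 3) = (u - 5)*(u - 2)^2*(u - 1)*(u - 3)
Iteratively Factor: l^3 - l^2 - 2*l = (l + 1)*(l^2 - 2*l) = l*(l + 1)*(l - 2)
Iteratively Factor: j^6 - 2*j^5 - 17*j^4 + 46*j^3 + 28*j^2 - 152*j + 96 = (j - 1)*(j^5 - j^4 - 18*j^3 + 28*j^2 + 56*j - 96) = (j - 1)*(j + 2)*(j^4 - 3*j^3 - 12*j^2 + 52*j - 48) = (j - 2)*(j - 1)*(j + 2)*(j^3 - j^2 - 14*j + 24) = (j - 2)*(j - 1)*(j + 2)*(j + 4)*(j^2 - 5*j + 6) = (j - 2)^2*(j - 1)*(j + 2)*(j + 4)*(j - 3)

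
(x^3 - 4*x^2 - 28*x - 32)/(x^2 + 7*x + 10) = (x^2 - 6*x - 16)/(x + 5)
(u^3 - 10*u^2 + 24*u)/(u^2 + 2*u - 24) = u*(u - 6)/(u + 6)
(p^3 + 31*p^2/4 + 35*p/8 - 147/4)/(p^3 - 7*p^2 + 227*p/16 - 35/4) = 2*(2*p^2 + 19*p + 42)/(4*p^2 - 21*p + 20)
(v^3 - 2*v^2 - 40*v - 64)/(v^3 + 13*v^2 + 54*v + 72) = (v^2 - 6*v - 16)/(v^2 + 9*v + 18)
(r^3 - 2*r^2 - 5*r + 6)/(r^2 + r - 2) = r - 3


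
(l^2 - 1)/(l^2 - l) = (l + 1)/l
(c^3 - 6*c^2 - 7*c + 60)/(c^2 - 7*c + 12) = (c^2 - 2*c - 15)/(c - 3)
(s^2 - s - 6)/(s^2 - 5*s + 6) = (s + 2)/(s - 2)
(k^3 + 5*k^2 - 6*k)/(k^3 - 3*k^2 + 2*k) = (k + 6)/(k - 2)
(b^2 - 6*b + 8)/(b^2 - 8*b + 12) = (b - 4)/(b - 6)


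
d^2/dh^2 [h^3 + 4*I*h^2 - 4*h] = 6*h + 8*I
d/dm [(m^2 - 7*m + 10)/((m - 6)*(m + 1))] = 2*(m^2 - 16*m + 46)/(m^4 - 10*m^3 + 13*m^2 + 60*m + 36)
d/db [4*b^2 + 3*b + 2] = 8*b + 3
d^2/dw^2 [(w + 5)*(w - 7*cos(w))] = (7*w + 35)*cos(w) + 14*sin(w) + 2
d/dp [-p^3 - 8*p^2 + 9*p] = -3*p^2 - 16*p + 9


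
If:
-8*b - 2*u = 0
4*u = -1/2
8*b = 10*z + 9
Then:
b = 1/32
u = -1/8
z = -7/8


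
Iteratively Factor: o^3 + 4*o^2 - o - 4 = (o + 4)*(o^2 - 1) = (o - 1)*(o + 4)*(o + 1)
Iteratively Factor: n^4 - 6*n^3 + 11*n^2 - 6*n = (n - 2)*(n^3 - 4*n^2 + 3*n) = (n - 2)*(n - 1)*(n^2 - 3*n) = n*(n - 2)*(n - 1)*(n - 3)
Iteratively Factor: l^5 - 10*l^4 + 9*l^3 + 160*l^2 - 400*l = (l - 5)*(l^4 - 5*l^3 - 16*l^2 + 80*l) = (l - 5)^2*(l^3 - 16*l) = l*(l - 5)^2*(l^2 - 16) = l*(l - 5)^2*(l - 4)*(l + 4)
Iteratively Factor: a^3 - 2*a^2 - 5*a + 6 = (a + 2)*(a^2 - 4*a + 3) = (a - 1)*(a + 2)*(a - 3)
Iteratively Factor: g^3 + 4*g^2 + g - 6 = (g + 2)*(g^2 + 2*g - 3) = (g - 1)*(g + 2)*(g + 3)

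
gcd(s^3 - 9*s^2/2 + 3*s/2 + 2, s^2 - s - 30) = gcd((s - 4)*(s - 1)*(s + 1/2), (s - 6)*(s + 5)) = 1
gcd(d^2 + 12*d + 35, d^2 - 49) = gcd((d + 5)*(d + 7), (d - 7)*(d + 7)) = d + 7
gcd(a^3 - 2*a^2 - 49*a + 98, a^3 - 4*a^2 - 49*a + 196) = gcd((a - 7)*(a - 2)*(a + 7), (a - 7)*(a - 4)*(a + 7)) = a^2 - 49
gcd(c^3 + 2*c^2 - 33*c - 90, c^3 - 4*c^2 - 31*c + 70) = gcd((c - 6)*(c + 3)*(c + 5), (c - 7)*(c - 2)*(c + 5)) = c + 5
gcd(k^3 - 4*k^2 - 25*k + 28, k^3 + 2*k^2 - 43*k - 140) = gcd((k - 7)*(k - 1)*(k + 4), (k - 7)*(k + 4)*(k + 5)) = k^2 - 3*k - 28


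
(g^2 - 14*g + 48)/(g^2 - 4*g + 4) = (g^2 - 14*g + 48)/(g^2 - 4*g + 4)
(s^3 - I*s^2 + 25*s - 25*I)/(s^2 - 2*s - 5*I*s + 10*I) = (s^2 + 4*I*s + 5)/(s - 2)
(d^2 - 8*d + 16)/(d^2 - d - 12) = (d - 4)/(d + 3)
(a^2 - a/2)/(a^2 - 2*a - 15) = a*(1 - 2*a)/(2*(-a^2 + 2*a + 15))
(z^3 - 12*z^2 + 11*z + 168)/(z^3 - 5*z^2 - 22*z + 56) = (z^2 - 5*z - 24)/(z^2 + 2*z - 8)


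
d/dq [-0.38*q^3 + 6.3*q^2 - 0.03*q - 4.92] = -1.14*q^2 + 12.6*q - 0.03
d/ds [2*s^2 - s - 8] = 4*s - 1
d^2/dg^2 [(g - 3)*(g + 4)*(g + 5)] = 6*g + 12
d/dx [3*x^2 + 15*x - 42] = 6*x + 15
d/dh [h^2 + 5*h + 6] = 2*h + 5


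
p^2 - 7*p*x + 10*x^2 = (p - 5*x)*(p - 2*x)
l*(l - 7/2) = l^2 - 7*l/2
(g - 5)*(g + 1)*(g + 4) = g^3 - 21*g - 20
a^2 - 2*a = a*(a - 2)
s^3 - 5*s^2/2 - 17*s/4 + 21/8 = (s - 7/2)*(s - 1/2)*(s + 3/2)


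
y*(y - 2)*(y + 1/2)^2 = y^4 - y^3 - 7*y^2/4 - y/2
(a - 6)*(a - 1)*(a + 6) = a^3 - a^2 - 36*a + 36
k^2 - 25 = (k - 5)*(k + 5)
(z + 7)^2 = z^2 + 14*z + 49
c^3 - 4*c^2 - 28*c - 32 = (c - 8)*(c + 2)^2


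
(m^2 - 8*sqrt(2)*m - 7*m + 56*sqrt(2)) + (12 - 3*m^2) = -2*m^2 - 8*sqrt(2)*m - 7*m + 12 + 56*sqrt(2)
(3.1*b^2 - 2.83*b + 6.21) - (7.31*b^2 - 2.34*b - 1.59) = -4.21*b^2 - 0.49*b + 7.8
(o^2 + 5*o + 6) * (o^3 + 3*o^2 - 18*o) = o^5 + 8*o^4 + 3*o^3 - 72*o^2 - 108*o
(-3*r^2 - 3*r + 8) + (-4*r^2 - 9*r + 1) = -7*r^2 - 12*r + 9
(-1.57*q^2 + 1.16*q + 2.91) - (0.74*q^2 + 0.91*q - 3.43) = -2.31*q^2 + 0.25*q + 6.34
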